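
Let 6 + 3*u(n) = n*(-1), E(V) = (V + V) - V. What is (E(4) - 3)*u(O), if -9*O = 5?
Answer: -49/27 ≈ -1.8148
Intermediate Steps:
O = -5/9 (O = -1/9*5 = -5/9 ≈ -0.55556)
E(V) = V (E(V) = 2*V - V = V)
u(n) = -2 - n/3 (u(n) = -2 + (n*(-1))/3 = -2 + (-n)/3 = -2 - n/3)
(E(4) - 3)*u(O) = (4 - 3)*(-2 - 1/3*(-5/9)) = 1*(-2 + 5/27) = 1*(-49/27) = -49/27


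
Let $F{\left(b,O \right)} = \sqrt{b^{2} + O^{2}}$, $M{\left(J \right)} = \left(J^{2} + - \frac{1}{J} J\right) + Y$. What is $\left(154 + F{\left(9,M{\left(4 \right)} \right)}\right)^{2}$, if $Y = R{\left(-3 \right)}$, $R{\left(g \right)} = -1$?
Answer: $\left(154 + \sqrt{277}\right)^{2} \approx 29119.0$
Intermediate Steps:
$Y = -1$
$M{\left(J \right)} = -2 + J^{2}$ ($M{\left(J \right)} = \left(J^{2} + - \frac{1}{J} J\right) - 1 = \left(J^{2} - 1\right) - 1 = \left(-1 + J^{2}\right) - 1 = -2 + J^{2}$)
$F{\left(b,O \right)} = \sqrt{O^{2} + b^{2}}$
$\left(154 + F{\left(9,M{\left(4 \right)} \right)}\right)^{2} = \left(154 + \sqrt{\left(-2 + 4^{2}\right)^{2} + 9^{2}}\right)^{2} = \left(154 + \sqrt{\left(-2 + 16\right)^{2} + 81}\right)^{2} = \left(154 + \sqrt{14^{2} + 81}\right)^{2} = \left(154 + \sqrt{196 + 81}\right)^{2} = \left(154 + \sqrt{277}\right)^{2}$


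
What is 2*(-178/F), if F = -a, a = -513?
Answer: -356/513 ≈ -0.69396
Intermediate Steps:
F = 513 (F = -1*(-513) = 513)
2*(-178/F) = 2*(-178/513) = -356/513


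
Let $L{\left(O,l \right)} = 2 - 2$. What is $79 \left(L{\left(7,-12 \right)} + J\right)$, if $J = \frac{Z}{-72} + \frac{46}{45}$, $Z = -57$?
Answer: $\frac{51587}{360} \approx 143.3$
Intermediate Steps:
$L{\left(O,l \right)} = 0$
$J = \frac{653}{360}$ ($J = - \frac{57}{-72} + \frac{46}{45} = \left(-57\right) \left(- \frac{1}{72}\right) + 46 \cdot \frac{1}{45} = \frac{19}{24} + \frac{46}{45} = \frac{653}{360} \approx 1.8139$)
$79 \left(L{\left(7,-12 \right)} + J\right) = 79 \left(0 + \frac{653}{360}\right) = 79 \cdot \frac{653}{360} = \frac{51587}{360}$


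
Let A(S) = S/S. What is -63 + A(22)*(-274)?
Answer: -337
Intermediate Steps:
A(S) = 1
-63 + A(22)*(-274) = -63 + 1*(-274) = -63 - 274 = -337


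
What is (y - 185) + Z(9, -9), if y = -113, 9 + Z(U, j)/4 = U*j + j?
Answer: -694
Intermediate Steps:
Z(U, j) = -36 + 4*j + 4*U*j (Z(U, j) = -36 + 4*(U*j + j) = -36 + 4*(j + U*j) = -36 + (4*j + 4*U*j) = -36 + 4*j + 4*U*j)
(y - 185) + Z(9, -9) = (-113 - 185) + (-36 + 4*(-9) + 4*9*(-9)) = -298 + (-36 - 36 - 324) = -298 - 396 = -694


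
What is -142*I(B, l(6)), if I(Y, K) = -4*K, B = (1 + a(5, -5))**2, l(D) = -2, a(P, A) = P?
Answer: -1136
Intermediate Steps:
B = 36 (B = (1 + 5)**2 = 6**2 = 36)
-142*I(B, l(6)) = -(-568)*(-2) = -142*8 = -1136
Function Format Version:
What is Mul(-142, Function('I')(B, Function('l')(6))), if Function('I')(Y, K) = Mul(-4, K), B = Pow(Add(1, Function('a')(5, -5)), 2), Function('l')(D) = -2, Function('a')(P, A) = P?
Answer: -1136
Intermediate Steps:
B = 36 (B = Pow(Add(1, 5), 2) = Pow(6, 2) = 36)
Mul(-142, Function('I')(B, Function('l')(6))) = Mul(-142, Mul(-4, -2)) = Mul(-142, 8) = -1136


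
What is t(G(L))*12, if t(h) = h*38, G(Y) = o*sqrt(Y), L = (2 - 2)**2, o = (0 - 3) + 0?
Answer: 0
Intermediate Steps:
o = -3 (o = -3 + 0 = -3)
L = 0 (L = 0**2 = 0)
G(Y) = -3*sqrt(Y)
t(h) = 38*h
t(G(L))*12 = (38*(-3*sqrt(0)))*12 = (38*(-3*0))*12 = (38*0)*12 = 0*12 = 0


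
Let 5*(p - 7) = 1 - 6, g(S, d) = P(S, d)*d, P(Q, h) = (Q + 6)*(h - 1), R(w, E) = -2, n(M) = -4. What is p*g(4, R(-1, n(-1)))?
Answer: 360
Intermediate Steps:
P(Q, h) = (-1 + h)*(6 + Q) (P(Q, h) = (6 + Q)*(-1 + h) = (-1 + h)*(6 + Q))
g(S, d) = d*(-6 - S + 6*d + S*d) (g(S, d) = (-6 - S + 6*d + S*d)*d = d*(-6 - S + 6*d + S*d))
p = 6 (p = 7 + (1 - 6)/5 = 7 + (⅕)*(-5) = 7 - 1 = 6)
p*g(4, R(-1, n(-1))) = 6*(-2*(-6 - 1*4 + 6*(-2) + 4*(-2))) = 6*(-2*(-6 - 4 - 12 - 8)) = 6*(-2*(-30)) = 6*60 = 360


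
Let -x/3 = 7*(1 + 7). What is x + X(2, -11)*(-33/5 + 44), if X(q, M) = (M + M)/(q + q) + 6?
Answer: -1493/10 ≈ -149.30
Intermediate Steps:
x = -168 (x = -21*(1 + 7) = -21*8 = -3*56 = -168)
X(q, M) = 6 + M/q (X(q, M) = (2*M)/((2*q)) + 6 = (2*M)*(1/(2*q)) + 6 = M/q + 6 = 6 + M/q)
x + X(2, -11)*(-33/5 + 44) = -168 + (6 - 11/2)*(-33/5 + 44) = -168 + (½)*(187/5) = -168 + 187/10 = -1493/10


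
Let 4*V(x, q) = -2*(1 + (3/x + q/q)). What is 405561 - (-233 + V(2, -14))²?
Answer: 5607255/16 ≈ 3.5045e+5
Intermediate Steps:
V(x, q) = -1 - 3/(2*x) (V(x, q) = (-2*(1 + (3/x + q/q)))/4 = (-2*(1 + (3/x + 1)))/4 = (-2*(1 + (1 + 3/x)))/4 = (-2*(2 + 3/x))/4 = (-4 - 6/x)/4 = -1 - 3/(2*x))
405561 - (-233 + V(2, -14))² = 405561 - (-233 + (-3/2 - 1*2)/2)² = 405561 - (-233 + (-3/2 - 2)/2)² = 405561 - (-233 + (½)*(-7/2))² = 405561 - (-233 - 7/4)² = 405561 - (-939/4)² = 405561 - 1*881721/16 = 405561 - 881721/16 = 5607255/16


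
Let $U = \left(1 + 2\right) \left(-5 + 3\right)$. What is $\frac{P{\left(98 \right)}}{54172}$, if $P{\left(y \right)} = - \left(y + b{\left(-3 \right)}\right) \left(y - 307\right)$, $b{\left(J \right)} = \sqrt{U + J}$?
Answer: $\frac{10241}{27086} + \frac{627 i}{54172} \approx 0.37809 + 0.011574 i$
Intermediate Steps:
$U = -6$ ($U = 3 \left(-2\right) = -6$)
$b{\left(J \right)} = \sqrt{-6 + J}$
$P{\left(y \right)} = - \left(-307 + y\right) \left(y + 3 i\right)$ ($P{\left(y \right)} = - \left(y + \sqrt{-6 - 3}\right) \left(y - 307\right) = - \left(y + \sqrt{-9}\right) \left(-307 + y\right) = - \left(y + 3 i\right) \left(-307 + y\right) = - \left(-307 + y\right) \left(y + 3 i\right)$)
$\frac{P{\left(98 \right)}}{54172} = \frac{- 98^{2} + 921 i + 98 \left(307 - 3 i\right)}{54172} = \left(\left(-1\right) 9604 + 921 i + \left(30086 - 294 i\right)\right) \frac{1}{54172} = \left(-9604 + 921 i + \left(30086 - 294 i\right)\right) \frac{1}{54172} = \left(20482 + 627 i\right) \frac{1}{54172} = \frac{10241}{27086} + \frac{627 i}{54172}$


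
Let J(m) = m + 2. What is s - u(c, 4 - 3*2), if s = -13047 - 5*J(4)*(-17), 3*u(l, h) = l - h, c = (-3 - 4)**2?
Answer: -12554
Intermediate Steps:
c = 49 (c = (-7)**2 = 49)
J(m) = 2 + m
u(l, h) = -h/3 + l/3 (u(l, h) = (l - h)/3 = -h/3 + l/3)
s = -12537 (s = -13047 - 5*(2 + 4)*(-17) = -13047 - 5*6*(-17) = -13047 - 30*(-17) = -13047 + 510 = -12537)
s - u(c, 4 - 3*2) = -12537 - (-(4 - 3*2)/3 + (1/3)*49) = -12537 - (-(4 - 6)/3 + 49/3) = -12537 - (-1/3*(-2) + 49/3) = -12537 - (2/3 + 49/3) = -12537 - 1*17 = -12537 - 17 = -12554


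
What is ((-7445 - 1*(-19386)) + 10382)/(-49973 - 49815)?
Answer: -22323/99788 ≈ -0.22370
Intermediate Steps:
((-7445 - 1*(-19386)) + 10382)/(-49973 - 49815) = ((-7445 + 19386) + 10382)/(-99788) = (11941 + 10382)*(-1/99788) = 22323*(-1/99788) = -22323/99788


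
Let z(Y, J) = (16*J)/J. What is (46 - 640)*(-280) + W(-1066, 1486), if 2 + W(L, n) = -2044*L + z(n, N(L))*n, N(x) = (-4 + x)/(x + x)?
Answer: 2368998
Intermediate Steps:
N(x) = (-4 + x)/(2*x) (N(x) = (-4 + x)/((2*x)) = (-4 + x)*(1/(2*x)) = (-4 + x)/(2*x))
z(Y, J) = 16
W(L, n) = -2 - 2044*L + 16*n (W(L, n) = -2 + (-2044*L + 16*n) = -2 - 2044*L + 16*n)
(46 - 640)*(-280) + W(-1066, 1486) = (46 - 640)*(-280) + (-2 - 2044*(-1066) + 16*1486) = -594*(-280) + (-2 + 2178904 + 23776) = 166320 + 2202678 = 2368998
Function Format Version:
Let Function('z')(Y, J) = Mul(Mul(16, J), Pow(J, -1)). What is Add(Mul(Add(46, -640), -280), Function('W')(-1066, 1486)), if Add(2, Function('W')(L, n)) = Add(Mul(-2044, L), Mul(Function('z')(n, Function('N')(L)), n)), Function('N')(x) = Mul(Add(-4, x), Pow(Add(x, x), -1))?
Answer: 2368998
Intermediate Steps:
Function('N')(x) = Mul(Rational(1, 2), Pow(x, -1), Add(-4, x)) (Function('N')(x) = Mul(Add(-4, x), Pow(Mul(2, x), -1)) = Mul(Add(-4, x), Mul(Rational(1, 2), Pow(x, -1))) = Mul(Rational(1, 2), Pow(x, -1), Add(-4, x)))
Function('z')(Y, J) = 16
Function('W')(L, n) = Add(-2, Mul(-2044, L), Mul(16, n)) (Function('W')(L, n) = Add(-2, Add(Mul(-2044, L), Mul(16, n))) = Add(-2, Mul(-2044, L), Mul(16, n)))
Add(Mul(Add(46, -640), -280), Function('W')(-1066, 1486)) = Add(Mul(Add(46, -640), -280), Add(-2, Mul(-2044, -1066), Mul(16, 1486))) = Add(Mul(-594, -280), Add(-2, 2178904, 23776)) = Add(166320, 2202678) = 2368998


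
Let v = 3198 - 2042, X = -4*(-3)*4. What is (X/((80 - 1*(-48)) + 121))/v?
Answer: 4/23987 ≈ 0.00016676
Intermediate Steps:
X = 48 (X = 12*4 = 48)
v = 1156
(X/((80 - 1*(-48)) + 121))/v = (48/((80 - 1*(-48)) + 121))/1156 = (48/((80 + 48) + 121))*(1/1156) = (48/(128 + 121))*(1/1156) = (48/249)*(1/1156) = (48*(1/249))*(1/1156) = (16/83)*(1/1156) = 4/23987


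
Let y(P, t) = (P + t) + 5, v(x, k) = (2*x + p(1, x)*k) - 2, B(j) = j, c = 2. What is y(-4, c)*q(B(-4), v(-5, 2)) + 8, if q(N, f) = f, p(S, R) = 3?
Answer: -10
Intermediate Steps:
v(x, k) = -2 + 2*x + 3*k (v(x, k) = (2*x + 3*k) - 2 = -2 + 2*x + 3*k)
y(P, t) = 5 + P + t
y(-4, c)*q(B(-4), v(-5, 2)) + 8 = (5 - 4 + 2)*(-2 + 2*(-5) + 3*2) + 8 = 3*(-2 - 10 + 6) + 8 = 3*(-6) + 8 = -18 + 8 = -10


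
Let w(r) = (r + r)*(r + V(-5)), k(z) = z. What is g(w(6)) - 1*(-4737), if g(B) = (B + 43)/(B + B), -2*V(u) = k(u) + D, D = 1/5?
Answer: 4775615/1008 ≈ 4737.7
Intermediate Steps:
D = 1/5 ≈ 0.20000
V(u) = -1/10 - u/2 (V(u) = -(u + 1/5)/2 = -(1/5 + u)/2 = -1/10 - u/2)
w(r) = 2*r*(12/5 + r) (w(r) = (r + r)*(r + (-1/10 - 1/2*(-5))) = (2*r)*(r + (-1/10 + 5/2)) = (2*r)*(r + 12/5) = (2*r)*(12/5 + r) = 2*r*(12/5 + r))
g(B) = (43 + B)/(2*B) (g(B) = (43 + B)/((2*B)) = (43 + B)*(1/(2*B)) = (43 + B)/(2*B))
g(w(6)) - 1*(-4737) = (43 + (2/5)*6*(12 + 5*6))/(2*(((2/5)*6*(12 + 5*6)))) - 1*(-4737) = (43 + (2/5)*6*(12 + 30))/(2*(((2/5)*6*(12 + 30)))) + 4737 = (43 + (2/5)*6*42)/(2*(((2/5)*6*42))) + 4737 = (43 + 504/5)/(2*(504/5)) + 4737 = (1/2)*(5/504)*(719/5) + 4737 = 719/1008 + 4737 = 4775615/1008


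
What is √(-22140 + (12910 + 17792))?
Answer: √8562 ≈ 92.531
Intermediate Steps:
√(-22140 + (12910 + 17792)) = √(-22140 + 30702) = √8562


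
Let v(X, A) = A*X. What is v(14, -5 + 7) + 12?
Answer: 40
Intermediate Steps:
v(14, -5 + 7) + 12 = (-5 + 7)*14 + 12 = 2*14 + 12 = 28 + 12 = 40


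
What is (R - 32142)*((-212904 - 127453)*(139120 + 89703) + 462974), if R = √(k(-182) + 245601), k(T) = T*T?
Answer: 2503252607434854 - 389405234185*√11149 ≈ 2.4621e+15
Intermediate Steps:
k(T) = T²
R = 5*√11149 (R = √((-182)² + 245601) = √(33124 + 245601) = √278725 = 5*√11149 ≈ 527.94)
(R - 32142)*((-212904 - 127453)*(139120 + 89703) + 462974) = (5*√11149 - 32142)*((-212904 - 127453)*(139120 + 89703) + 462974) = (-32142 + 5*√11149)*(-340357*228823 + 462974) = (-32142 + 5*√11149)*(-77881509811 + 462974) = (-32142 + 5*√11149)*(-77881046837) = 2503252607434854 - 389405234185*√11149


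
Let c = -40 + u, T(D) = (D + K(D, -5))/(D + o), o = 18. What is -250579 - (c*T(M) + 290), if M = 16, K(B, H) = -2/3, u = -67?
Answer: -12791858/51 ≈ -2.5082e+5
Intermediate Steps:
K(B, H) = -⅔ (K(B, H) = -2*⅓ = -⅔)
T(D) = (-⅔ + D)/(18 + D) (T(D) = (D - ⅔)/(D + 18) = (-⅔ + D)/(18 + D))
c = -107 (c = -40 - 67 = -107)
-250579 - (c*T(M) + 290) = -250579 - (-107*(-⅔ + 16)/(18 + 16) + 290) = -250579 - (-107*46/(34*3) + 290) = -250579 - (-107*23/51 + 290) = -250579 - (-2461/51 + 290) = -250579 - 1*12329/51 = -250579 - 12329/51 = -12791858/51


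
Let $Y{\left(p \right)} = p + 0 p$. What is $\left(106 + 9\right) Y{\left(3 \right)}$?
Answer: $345$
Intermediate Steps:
$Y{\left(p \right)} = p$ ($Y{\left(p \right)} = p + 0 = p$)
$\left(106 + 9\right) Y{\left(3 \right)} = \left(106 + 9\right) 3 = 115 \cdot 3 = 345$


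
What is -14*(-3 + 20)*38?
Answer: -9044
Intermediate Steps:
-14*(-3 + 20)*38 = -14*17*38 = -238*38 = -9044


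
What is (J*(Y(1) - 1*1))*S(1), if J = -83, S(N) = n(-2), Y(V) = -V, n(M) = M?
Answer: -332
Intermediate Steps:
S(N) = -2
(J*(Y(1) - 1*1))*S(1) = -83*(-1*1 - 1*1)*(-2) = -83*(-1 - 1)*(-2) = -83*(-2)*(-2) = 166*(-2) = -332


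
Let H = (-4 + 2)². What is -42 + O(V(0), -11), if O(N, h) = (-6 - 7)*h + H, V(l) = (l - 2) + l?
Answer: 105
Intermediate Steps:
V(l) = -2 + 2*l (V(l) = (-2 + l) + l = -2 + 2*l)
H = 4 (H = (-2)² = 4)
O(N, h) = 4 - 13*h (O(N, h) = (-6 - 7)*h + 4 = -13*h + 4 = 4 - 13*h)
-42 + O(V(0), -11) = -42 + (4 - 13*(-11)) = -42 + (4 + 143) = -42 + 147 = 105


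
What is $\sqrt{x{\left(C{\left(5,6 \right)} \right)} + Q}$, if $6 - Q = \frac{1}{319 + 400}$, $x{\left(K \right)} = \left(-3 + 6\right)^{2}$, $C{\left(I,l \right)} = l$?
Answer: $\frac{4 \sqrt{484606}}{719} \approx 3.8728$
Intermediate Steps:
$x{\left(K \right)} = 9$ ($x{\left(K \right)} = 3^{2} = 9$)
$Q = \frac{4313}{719}$ ($Q = 6 - \frac{1}{319 + 400} = 6 - \frac{1}{719} = \frac{4313}{719} \approx 5.9986$)
$\sqrt{x{\left(C{\left(5,6 \right)} \right)} + Q} = \sqrt{9 + \frac{4313}{719}} = \sqrt{\frac{10784}{719}} = \frac{4 \sqrt{484606}}{719}$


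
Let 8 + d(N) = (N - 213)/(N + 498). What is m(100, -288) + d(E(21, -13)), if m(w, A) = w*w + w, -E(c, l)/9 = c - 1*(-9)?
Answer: 766831/76 ≈ 10090.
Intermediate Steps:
E(c, l) = -81 - 9*c (E(c, l) = -9*(c - 1*(-9)) = -9*(c + 9) = -9*(9 + c) = -81 - 9*c)
m(w, A) = w + w² (m(w, A) = w² + w = w + w²)
d(N) = -8 + (-213 + N)/(498 + N) (d(N) = -8 + (N - 213)/(N + 498) = -8 + (-213 + N)/(498 + N))
m(100, -288) + d(E(21, -13)) = 100*(1 + 100) + (-4197 - 7*(-81 - 9*21))/(498 + (-81 - 9*21)) = 100*101 + (-4197 - 7*(-81 - 189))/(498 + (-81 - 189)) = 10100 + (-4197 - 7*(-270))/(498 - 270) = 10100 + (-4197 + 1890)/228 = 10100 + (1/228)*(-2307) = 10100 - 769/76 = 766831/76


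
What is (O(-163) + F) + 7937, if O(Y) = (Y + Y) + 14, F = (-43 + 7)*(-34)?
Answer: 8849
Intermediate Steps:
F = 1224 (F = -36*(-34) = 1224)
O(Y) = 14 + 2*Y (O(Y) = 2*Y + 14 = 14 + 2*Y)
(O(-163) + F) + 7937 = ((14 + 2*(-163)) + 1224) + 7937 = ((14 - 326) + 1224) + 7937 = (-312 + 1224) + 7937 = 912 + 7937 = 8849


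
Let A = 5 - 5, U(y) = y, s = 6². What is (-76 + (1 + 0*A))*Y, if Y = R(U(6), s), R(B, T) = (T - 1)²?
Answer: -91875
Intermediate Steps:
s = 36
R(B, T) = (-1 + T)²
Y = 1225 (Y = (-1 + 36)² = 35² = 1225)
A = 0
(-76 + (1 + 0*A))*Y = (-76 + (1 + 0*0))*1225 = (-76 + (1 + 0))*1225 = (-76 + 1)*1225 = -75*1225 = -91875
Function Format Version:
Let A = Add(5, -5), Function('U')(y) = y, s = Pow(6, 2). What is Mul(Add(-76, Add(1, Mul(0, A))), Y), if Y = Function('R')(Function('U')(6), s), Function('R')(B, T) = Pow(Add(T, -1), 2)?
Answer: -91875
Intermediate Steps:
s = 36
Function('R')(B, T) = Pow(Add(-1, T), 2)
Y = 1225 (Y = Pow(Add(-1, 36), 2) = Pow(35, 2) = 1225)
A = 0
Mul(Add(-76, Add(1, Mul(0, A))), Y) = Mul(Add(-76, Add(1, Mul(0, 0))), 1225) = Mul(Add(-76, Add(1, 0)), 1225) = Mul(Add(-76, 1), 1225) = Mul(-75, 1225) = -91875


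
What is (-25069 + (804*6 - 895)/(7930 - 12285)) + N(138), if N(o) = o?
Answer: -108578434/4355 ≈ -24932.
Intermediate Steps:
(-25069 + (804*6 - 895)/(7930 - 12285)) + N(138) = (-25069 + (804*6 - 895)/(7930 - 12285)) + 138 = (-25069 + (4824 - 895)/(-4355)) + 138 = (-25069 + 3929*(-1/4355)) + 138 = (-25069 - 3929/4355) + 138 = -109179424/4355 + 138 = -108578434/4355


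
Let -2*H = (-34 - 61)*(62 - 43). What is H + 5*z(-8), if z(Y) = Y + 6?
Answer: 1785/2 ≈ 892.50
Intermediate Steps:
H = 1805/2 (H = -(-34 - 61)*(62 - 43)/2 = -(-95)*19/2 = -1/2*(-1805) = 1805/2 ≈ 902.50)
z(Y) = 6 + Y
H + 5*z(-8) = 1805/2 + 5*(6 - 8) = 1805/2 + 5*(-2) = 1805/2 - 10 = 1785/2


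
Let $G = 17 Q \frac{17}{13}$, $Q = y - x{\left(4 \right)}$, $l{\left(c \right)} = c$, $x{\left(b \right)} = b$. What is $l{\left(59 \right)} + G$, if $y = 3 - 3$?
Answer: $- \frac{389}{13} \approx -29.923$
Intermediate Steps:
$y = 0$ ($y = 3 - 3 = 0$)
$Q = -4$ ($Q = 0 - 4 = -4$)
$G = - \frac{1156}{13}$ ($G = 17 \left(-4\right) \frac{17}{13} = - 68 \cdot 17 \cdot \frac{1}{13} = \left(-68\right) \frac{17}{13} = - \frac{1156}{13} \approx -88.923$)
$l{\left(59 \right)} + G = 59 - \frac{1156}{13} = - \frac{389}{13}$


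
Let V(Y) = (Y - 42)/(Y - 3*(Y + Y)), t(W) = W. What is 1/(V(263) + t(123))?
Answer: 1315/161524 ≈ 0.0081412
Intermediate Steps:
V(Y) = -(-42 + Y)/(5*Y) (V(Y) = (-42 + Y)/(Y - 6*Y) = (-42 + Y)/((-5*Y)) = (-42 + Y)*(-1/(5*Y)) = -(-42 + Y)/(5*Y))
1/(V(263) + t(123)) = 1/((⅕)*(42 - 1*263)/263 + 123) = 1/((⅕)*(1/263)*(42 - 263) + 123) = 1/((⅕)*(1/263)*(-221) + 123) = 1/(-221/1315 + 123) = 1/(161524/1315) = 1315/161524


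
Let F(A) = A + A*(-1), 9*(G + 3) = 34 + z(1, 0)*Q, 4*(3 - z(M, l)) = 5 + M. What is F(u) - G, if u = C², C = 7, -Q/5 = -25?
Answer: -389/18 ≈ -21.611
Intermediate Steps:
z(M, l) = 7/4 - M/4 (z(M, l) = 3 - (5 + M)/4 = 3 + (-5/4 - M/4) = 7/4 - M/4)
Q = 125 (Q = -5*(-25) = 125)
G = 389/18 (G = -3 + (34 + (7/4 - ¼*1)*125)/9 = -3 + (34 + (7/4 - ¼)*125)/9 = -3 + (34 + (3/2)*125)/9 = -3 + (34 + 375/2)/9 = -3 + (⅑)*(443/2) = -3 + 443/18 = 389/18 ≈ 21.611)
u = 49 (u = 7² = 49)
F(A) = 0 (F(A) = A - A = 0)
F(u) - G = 0 - 1*389/18 = 0 - 389/18 = -389/18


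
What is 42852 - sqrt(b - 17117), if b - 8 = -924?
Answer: 42852 - I*sqrt(18033) ≈ 42852.0 - 134.29*I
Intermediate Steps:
b = -916 (b = 8 - 924 = -916)
42852 - sqrt(b - 17117) = 42852 - sqrt(-916 - 17117) = 42852 - sqrt(-18033) = 42852 - I*sqrt(18033)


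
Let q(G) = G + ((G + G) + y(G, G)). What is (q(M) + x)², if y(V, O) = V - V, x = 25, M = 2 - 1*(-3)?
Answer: 1600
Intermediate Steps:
M = 5 (M = 2 + 3 = 5)
y(V, O) = 0
q(G) = 3*G (q(G) = G + ((G + G) + 0) = G + (2*G + 0) = G + 2*G = 3*G)
(q(M) + x)² = (3*5 + 25)² = (15 + 25)² = 40² = 1600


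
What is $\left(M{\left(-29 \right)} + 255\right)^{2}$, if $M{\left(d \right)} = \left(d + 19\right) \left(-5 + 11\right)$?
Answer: $38025$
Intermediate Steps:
$M{\left(d \right)} = 114 + 6 d$ ($M{\left(d \right)} = \left(19 + d\right) 6 = 114 + 6 d$)
$\left(M{\left(-29 \right)} + 255\right)^{2} = \left(\left(114 + 6 \left(-29\right)\right) + 255\right)^{2} = \left(\left(114 - 174\right) + 255\right)^{2} = \left(-60 + 255\right)^{2} = 195^{2} = 38025$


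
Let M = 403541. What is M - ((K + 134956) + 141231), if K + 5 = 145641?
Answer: -18282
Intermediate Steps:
K = 145636 (K = -5 + 145641 = 145636)
M - ((K + 134956) + 141231) = 403541 - ((145636 + 134956) + 141231) = 403541 - (280592 + 141231) = 403541 - 1*421823 = 403541 - 421823 = -18282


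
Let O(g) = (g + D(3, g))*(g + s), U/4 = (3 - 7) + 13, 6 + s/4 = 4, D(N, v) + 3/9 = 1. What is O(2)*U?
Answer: -576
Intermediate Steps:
D(N, v) = ⅔ (D(N, v) = -⅓ + 1 = ⅔)
s = -8 (s = -24 + 4*4 = -24 + 16 = -8)
U = 36 (U = 4*((3 - 7) + 13) = 4*(-4 + 13) = 4*9 = 36)
O(g) = (-8 + g)*(⅔ + g) (O(g) = (g + ⅔)*(g - 8) = (⅔ + g)*(-8 + g) = (-8 + g)*(⅔ + g))
O(2)*U = (-16/3 + 2² - 22/3*2)*36 = (-16/3 + 4 - 44/3)*36 = -16*36 = -576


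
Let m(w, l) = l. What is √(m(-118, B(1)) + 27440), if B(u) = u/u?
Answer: 3*√3049 ≈ 165.65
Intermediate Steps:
B(u) = 1
√(m(-118, B(1)) + 27440) = √(1 + 27440) = √27441 = 3*√3049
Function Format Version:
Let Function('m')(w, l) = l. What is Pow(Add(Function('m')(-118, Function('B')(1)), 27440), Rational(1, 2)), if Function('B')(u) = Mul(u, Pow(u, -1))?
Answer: Mul(3, Pow(3049, Rational(1, 2))) ≈ 165.65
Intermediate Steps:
Function('B')(u) = 1
Pow(Add(Function('m')(-118, Function('B')(1)), 27440), Rational(1, 2)) = Pow(Add(1, 27440), Rational(1, 2)) = Pow(27441, Rational(1, 2)) = Mul(3, Pow(3049, Rational(1, 2)))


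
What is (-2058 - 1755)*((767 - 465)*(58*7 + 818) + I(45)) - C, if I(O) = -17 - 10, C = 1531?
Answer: -1409366404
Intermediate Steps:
I(O) = -27
(-2058 - 1755)*((767 - 465)*(58*7 + 818) + I(45)) - C = (-2058 - 1755)*((767 - 465)*(58*7 + 818) - 27) - 1*1531 = -3813*(302*(406 + 818) - 27) - 1531 = -3813*(302*1224 - 27) - 1531 = -3813*(369648 - 27) - 1531 = -3813*369621 - 1531 = -1409364873 - 1531 = -1409366404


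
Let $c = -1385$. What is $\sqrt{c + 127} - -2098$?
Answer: $2098 + i \sqrt{1258} \approx 2098.0 + 35.468 i$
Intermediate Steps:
$\sqrt{c + 127} - -2098 = \sqrt{-1385 + 127} - -2098 = \sqrt{-1258} + 2098 = i \sqrt{1258} + 2098 = 2098 + i \sqrt{1258}$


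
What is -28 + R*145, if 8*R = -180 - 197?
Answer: -54889/8 ≈ -6861.1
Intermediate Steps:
R = -377/8 (R = (-180 - 197)/8 = (1/8)*(-377) = -377/8 ≈ -47.125)
-28 + R*145 = -28 - 377/8*145 = -28 - 54665/8 = -54889/8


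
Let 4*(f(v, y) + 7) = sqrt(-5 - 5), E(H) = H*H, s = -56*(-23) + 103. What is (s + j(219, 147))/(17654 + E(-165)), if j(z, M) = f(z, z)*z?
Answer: -142/44879 + 219*I*sqrt(10)/179516 ≈ -0.0031641 + 0.0038578*I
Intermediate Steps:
s = 1391 (s = 1288 + 103 = 1391)
E(H) = H**2
f(v, y) = -7 + I*sqrt(10)/4 (f(v, y) = -7 + sqrt(-5 - 5)/4 = -7 + sqrt(-10)/4 = -7 + (I*sqrt(10))/4 = -7 + I*sqrt(10)/4)
j(z, M) = z*(-7 + I*sqrt(10)/4) (j(z, M) = (-7 + I*sqrt(10)/4)*z = z*(-7 + I*sqrt(10)/4))
(s + j(219, 147))/(17654 + E(-165)) = (1391 + (1/4)*219*(-28 + I*sqrt(10)))/(17654 + (-165)**2) = (1391 + (-1533 + 219*I*sqrt(10)/4))/(17654 + 27225) = (-142 + 219*I*sqrt(10)/4)/44879 = (-142 + 219*I*sqrt(10)/4)*(1/44879) = -142/44879 + 219*I*sqrt(10)/179516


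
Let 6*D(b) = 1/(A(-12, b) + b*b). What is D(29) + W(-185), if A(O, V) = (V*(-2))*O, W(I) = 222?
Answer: 2047285/9222 ≈ 222.00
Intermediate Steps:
A(O, V) = -2*O*V (A(O, V) = (-2*V)*O = -2*O*V)
D(b) = 1/(6*(b**2 + 24*b)) (D(b) = 1/(6*(-2*(-12)*b + b*b)) = 1/(6*(24*b + b**2)) = 1/(6*(b**2 + 24*b)))
D(29) + W(-185) = (1/6)/(29*(24 + 29)) + 222 = (1/6)*(1/29)/53 + 222 = (1/6)*(1/29)*(1/53) + 222 = 1/9222 + 222 = 2047285/9222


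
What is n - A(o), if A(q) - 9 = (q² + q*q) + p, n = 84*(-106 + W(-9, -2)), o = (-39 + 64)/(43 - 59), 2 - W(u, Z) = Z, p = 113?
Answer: -1112945/128 ≈ -8694.9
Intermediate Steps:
W(u, Z) = 2 - Z
o = -25/16 (o = 25/(-16) = 25*(-1/16) = -25/16 ≈ -1.5625)
n = -8568 (n = 84*(-106 + (2 - 1*(-2))) = 84*(-106 + (2 + 2)) = 84*(-106 + 4) = 84*(-102) = -8568)
A(q) = 122 + 2*q² (A(q) = 9 + ((q² + q*q) + 113) = 9 + ((q² + q²) + 113) = 9 + (2*q² + 113) = 9 + (113 + 2*q²) = 122 + 2*q²)
n - A(o) = -8568 - (122 + 2*(-25/16)²) = -8568 - (122 + 2*(625/256)) = -8568 - (122 + 625/128) = -8568 - 1*16241/128 = -8568 - 16241/128 = -1112945/128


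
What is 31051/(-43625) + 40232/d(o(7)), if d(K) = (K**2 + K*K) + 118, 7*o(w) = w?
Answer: 43784872/130875 ≈ 334.55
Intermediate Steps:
o(w) = w/7
d(K) = 118 + 2*K**2 (d(K) = (K**2 + K**2) + 118 = 2*K**2 + 118 = 118 + 2*K**2)
31051/(-43625) + 40232/d(o(7)) = 31051/(-43625) + 40232/(118 + 2*((1/7)*7)**2) = 31051*(-1/43625) + 40232/(118 + 2*1**2) = -31051/43625 + 40232/(118 + 2*1) = -31051/43625 + 40232/(118 + 2) = -31051/43625 + 40232/120 = -31051/43625 + 40232*(1/120) = -31051/43625 + 5029/15 = 43784872/130875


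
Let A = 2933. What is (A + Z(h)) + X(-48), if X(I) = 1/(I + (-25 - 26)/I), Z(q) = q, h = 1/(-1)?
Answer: 2201916/751 ≈ 2932.0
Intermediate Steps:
h = -1
X(I) = 1/(I - 51/I)
(A + Z(h)) + X(-48) = (2933 - 1) - 48/(-51 + (-48)²) = 2932 - 48/(-51 + 2304) = 2932 - 48/2253 = 2932 - 48*1/2253 = 2932 - 16/751 = 2201916/751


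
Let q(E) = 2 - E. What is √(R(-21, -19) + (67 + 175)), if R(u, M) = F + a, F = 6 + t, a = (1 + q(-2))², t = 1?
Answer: √274 ≈ 16.553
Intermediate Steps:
a = 25 (a = (1 + (2 - 1*(-2)))² = (1 + (2 + 2))² = (1 + 4)² = 5² = 25)
F = 7 (F = 6 + 1 = 7)
R(u, M) = 32 (R(u, M) = 7 + 25 = 32)
√(R(-21, -19) + (67 + 175)) = √(32 + (67 + 175)) = √(32 + 242) = √274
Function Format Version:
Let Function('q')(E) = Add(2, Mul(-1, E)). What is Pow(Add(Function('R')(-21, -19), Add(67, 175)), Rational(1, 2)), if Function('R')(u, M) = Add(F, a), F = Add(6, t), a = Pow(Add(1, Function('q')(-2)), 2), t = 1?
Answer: Pow(274, Rational(1, 2)) ≈ 16.553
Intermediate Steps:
a = 25 (a = Pow(Add(1, Add(2, Mul(-1, -2))), 2) = Pow(Add(1, Add(2, 2)), 2) = Pow(Add(1, 4), 2) = Pow(5, 2) = 25)
F = 7 (F = Add(6, 1) = 7)
Function('R')(u, M) = 32 (Function('R')(u, M) = Add(7, 25) = 32)
Pow(Add(Function('R')(-21, -19), Add(67, 175)), Rational(1, 2)) = Pow(Add(32, Add(67, 175)), Rational(1, 2)) = Pow(Add(32, 242), Rational(1, 2)) = Pow(274, Rational(1, 2))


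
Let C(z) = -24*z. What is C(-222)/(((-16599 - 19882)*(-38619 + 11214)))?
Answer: 592/111084645 ≈ 5.3293e-6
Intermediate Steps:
C(z) = -24*z
C(-222)/(((-16599 - 19882)*(-38619 + 11214))) = (-24*(-222))/(((-16599 - 19882)*(-38619 + 11214))) = 5328/((-36481*(-27405))) = 5328/999761805 = 5328*(1/999761805) = 592/111084645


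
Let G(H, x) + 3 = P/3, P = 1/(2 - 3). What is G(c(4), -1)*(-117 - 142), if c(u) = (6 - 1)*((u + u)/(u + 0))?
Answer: 2590/3 ≈ 863.33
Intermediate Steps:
P = -1 (P = 1/(-1) = -1)
c(u) = 10 (c(u) = 5*((2*u)/u) = 5*2 = 10)
G(H, x) = -10/3 (G(H, x) = -3 - 1/3 = -3 - 1*⅓ = -3 - ⅓ = -10/3)
G(c(4), -1)*(-117 - 142) = -10*(-117 - 142)/3 = -10/3*(-259) = 2590/3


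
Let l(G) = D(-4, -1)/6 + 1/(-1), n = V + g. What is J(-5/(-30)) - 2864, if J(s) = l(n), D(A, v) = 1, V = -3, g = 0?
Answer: -17189/6 ≈ -2864.8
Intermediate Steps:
n = -3 (n = -3 + 0 = -3)
l(G) = -5/6 (l(G) = 1/6 + 1/(-1) = 1*(1/6) + 1*(-1) = 1/6 - 1 = -5/6)
J(s) = -5/6
J(-5/(-30)) - 2864 = -5/6 - 2864 = -17189/6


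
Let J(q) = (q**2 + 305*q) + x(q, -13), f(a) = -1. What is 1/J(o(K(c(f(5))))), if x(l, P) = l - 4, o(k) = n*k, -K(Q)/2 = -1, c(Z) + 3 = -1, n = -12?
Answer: -1/6772 ≈ -0.00014767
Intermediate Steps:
c(Z) = -4 (c(Z) = -3 - 1 = -4)
K(Q) = 2 (K(Q) = -2*(-1) = 2)
o(k) = -12*k
x(l, P) = -4 + l
J(q) = -4 + q**2 + 306*q (J(q) = (q**2 + 305*q) + (-4 + q) = -4 + q**2 + 306*q)
1/J(o(K(c(f(5))))) = 1/(-4 + (-12*2)**2 + 306*(-12*2)) = 1/(-4 + (-24)**2 + 306*(-24)) = 1/(-4 + 576 - 7344) = 1/(-6772) = -1/6772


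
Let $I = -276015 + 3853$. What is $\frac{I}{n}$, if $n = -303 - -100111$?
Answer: $- \frac{136081}{49904} \approx -2.7269$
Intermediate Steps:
$n = 99808$ ($n = -303 + 100111 = 99808$)
$I = -272162$
$\frac{I}{n} = - \frac{272162}{99808} = \left(-272162\right) \frac{1}{99808} = - \frac{136081}{49904}$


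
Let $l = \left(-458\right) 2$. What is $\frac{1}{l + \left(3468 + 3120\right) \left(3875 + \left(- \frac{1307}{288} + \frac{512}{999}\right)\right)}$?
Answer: $\frac{296}{7548314591} \approx 3.9214 \cdot 10^{-8}$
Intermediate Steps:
$l = -916$
$\frac{1}{l + \left(3468 + 3120\right) \left(3875 + \left(- \frac{1307}{288} + \frac{512}{999}\right)\right)} = \frac{1}{-916 + \left(3468 + 3120\right) \left(3875 + \left(- \frac{1307}{288} + \frac{512}{999}\right)\right)} = \frac{1}{-916 + 6588 \left(3875 + \left(\left(-1307\right) \frac{1}{288} + 512 \cdot \frac{1}{999}\right)\right)} = \frac{1}{-916 + 6588 \left(3875 + \left(- \frac{1307}{288} + \frac{512}{999}\right)\right)} = \frac{1}{-916 + 6588 \left(3875 - \frac{128693}{31968}\right)} = \frac{1}{-916 + 6588 \cdot \frac{123747307}{31968}} = \frac{1}{-916 + \frac{7548585727}{296}} = \frac{1}{\frac{7548314591}{296}} = \frac{296}{7548314591}$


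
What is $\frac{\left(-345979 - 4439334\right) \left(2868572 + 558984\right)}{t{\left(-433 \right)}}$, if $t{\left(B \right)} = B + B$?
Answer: $\frac{8200964142514}{433} \approx 1.894 \cdot 10^{10}$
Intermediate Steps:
$t{\left(B \right)} = 2 B$
$\frac{\left(-345979 - 4439334\right) \left(2868572 + 558984\right)}{t{\left(-433 \right)}} = \frac{\left(-345979 - 4439334\right) \left(2868572 + 558984\right)}{2 \left(-433\right)} = \frac{\left(-4785313\right) 3427556}{-866} = \left(-16401928285028\right) \left(- \frac{1}{866}\right) = \frac{8200964142514}{433}$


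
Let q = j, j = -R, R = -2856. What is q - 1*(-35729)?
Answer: 38585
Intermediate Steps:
j = 2856 (j = -1*(-2856) = 2856)
q = 2856
q - 1*(-35729) = 2856 - 1*(-35729) = 2856 + 35729 = 38585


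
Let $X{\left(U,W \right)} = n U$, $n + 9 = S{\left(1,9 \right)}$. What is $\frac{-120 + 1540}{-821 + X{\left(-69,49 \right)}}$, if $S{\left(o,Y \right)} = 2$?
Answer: $- \frac{710}{169} \approx -4.2012$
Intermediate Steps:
$n = -7$ ($n = -9 + 2 = -7$)
$X{\left(U,W \right)} = - 7 U$
$\frac{-120 + 1540}{-821 + X{\left(-69,49 \right)}} = \frac{-120 + 1540}{-821 - -483} = \frac{1420}{-821 + 483} = \frac{1420}{-338} = 1420 \left(- \frac{1}{338}\right) = - \frac{710}{169}$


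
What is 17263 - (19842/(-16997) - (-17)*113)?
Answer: 260787816/16997 ≈ 15343.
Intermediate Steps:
17263 - (19842/(-16997) - (-17)*113) = 17263 - (19842*(-1/16997) - 1*(-1921)) = 17263 - (-19842/16997 + 1921) = 17263 - 1*32631395/16997 = 17263 - 32631395/16997 = 260787816/16997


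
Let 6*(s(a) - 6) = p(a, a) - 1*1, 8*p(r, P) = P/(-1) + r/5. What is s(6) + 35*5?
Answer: 2711/15 ≈ 180.73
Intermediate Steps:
p(r, P) = -P/8 + r/40 (p(r, P) = (P/(-1) + r/5)/8 = (P*(-1) + r*(⅕))/8 = (-P + r/5)/8 = -P/8 + r/40)
s(a) = 35/6 - a/60 (s(a) = 6 + ((-a/8 + a/40) - 1*1)/6 = 6 + (-a/10 - 1)/6 = 6 + (-1 - a/10)/6 = 6 + (-⅙ - a/60) = 35/6 - a/60)
s(6) + 35*5 = (35/6 - 1/60*6) + 35*5 = (35/6 - ⅒) + 175 = 86/15 + 175 = 2711/15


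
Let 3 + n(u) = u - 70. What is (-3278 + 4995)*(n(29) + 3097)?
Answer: 5242001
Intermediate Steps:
n(u) = -73 + u (n(u) = -3 + (u - 70) = -3 + (-70 + u) = -73 + u)
(-3278 + 4995)*(n(29) + 3097) = (-3278 + 4995)*((-73 + 29) + 3097) = 1717*(-44 + 3097) = 1717*3053 = 5242001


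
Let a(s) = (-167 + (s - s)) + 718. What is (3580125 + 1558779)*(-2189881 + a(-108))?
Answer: -11250756694320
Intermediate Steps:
a(s) = 551 (a(s) = (-167 + 0) + 718 = -167 + 718 = 551)
(3580125 + 1558779)*(-2189881 + a(-108)) = (3580125 + 1558779)*(-2189881 + 551) = 5138904*(-2189330) = -11250756694320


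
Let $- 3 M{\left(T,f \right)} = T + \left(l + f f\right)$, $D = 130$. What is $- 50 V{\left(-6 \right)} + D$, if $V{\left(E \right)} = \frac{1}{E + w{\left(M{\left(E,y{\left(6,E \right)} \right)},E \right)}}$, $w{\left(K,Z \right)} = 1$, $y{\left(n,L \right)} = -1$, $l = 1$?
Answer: $140$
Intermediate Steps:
$M{\left(T,f \right)} = - \frac{1}{3} - \frac{T}{3} - \frac{f^{2}}{3}$ ($M{\left(T,f \right)} = - \frac{T + \left(1 + f f\right)}{3} = - \frac{T + \left(1 + f^{2}\right)}{3} = - \frac{1 + T + f^{2}}{3} = - \frac{1}{3} - \frac{T}{3} - \frac{f^{2}}{3}$)
$V{\left(E \right)} = \frac{1}{1 + E}$ ($V{\left(E \right)} = \frac{1}{E + 1} = \frac{1}{1 + E}$)
$- 50 V{\left(-6 \right)} + D = - \frac{50}{1 - 6} + 130 = - \frac{50}{-5} + 130 = \left(-50\right) \left(- \frac{1}{5}\right) + 130 = 10 + 130 = 140$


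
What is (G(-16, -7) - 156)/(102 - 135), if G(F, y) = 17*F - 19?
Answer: 149/11 ≈ 13.545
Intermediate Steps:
G(F, y) = -19 + 17*F
(G(-16, -7) - 156)/(102 - 135) = ((-19 + 17*(-16)) - 156)/(102 - 135) = ((-19 - 272) - 156)/(-33) = (-291 - 156)*(-1/33) = -447*(-1/33) = 149/11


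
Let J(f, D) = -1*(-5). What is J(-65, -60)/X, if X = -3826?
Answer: -5/3826 ≈ -0.0013068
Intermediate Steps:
J(f, D) = 5
J(-65, -60)/X = 5/(-3826) = 5*(-1/3826) = -5/3826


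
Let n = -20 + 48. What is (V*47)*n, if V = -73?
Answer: -96068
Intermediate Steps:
n = 28
(V*47)*n = -73*47*28 = -3431*28 = -96068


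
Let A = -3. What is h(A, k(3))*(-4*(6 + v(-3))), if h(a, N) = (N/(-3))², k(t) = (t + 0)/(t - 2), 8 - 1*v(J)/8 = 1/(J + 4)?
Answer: -248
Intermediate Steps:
v(J) = 64 - 8/(4 + J) (v(J) = 64 - 8/(J + 4) = 64 - 8/(4 + J))
k(t) = t/(-2 + t)
h(a, N) = N²/9 (h(a, N) = (N*(-⅓))² = (-N/3)² = N²/9)
h(A, k(3))*(-4*(6 + v(-3))) = ((3/(-2 + 3))²/9)*(-4*(6 + 8*(31 + 8*(-3))/(4 - 3))) = ((3/1)²/9)*(-4*(6 + 8*(31 - 24)/1)) = ((3*1)²/9)*(-4*(6 + 8*1*7)) = ((⅑)*3²)*(-4*(6 + 56)) = ((⅑)*9)*(-4*62) = 1*(-248) = -248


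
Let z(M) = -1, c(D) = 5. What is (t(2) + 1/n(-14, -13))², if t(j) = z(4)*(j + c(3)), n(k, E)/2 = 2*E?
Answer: 133225/2704 ≈ 49.270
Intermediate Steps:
n(k, E) = 4*E (n(k, E) = 2*(2*E) = 4*E)
t(j) = -5 - j (t(j) = -(j + 5) = -(5 + j) = -5 - j)
(t(2) + 1/n(-14, -13))² = ((-5 - 1*2) + 1/(4*(-13)))² = ((-5 - 2) + 1/(-52))² = (-7 - 1/52)² = (-365/52)² = 133225/2704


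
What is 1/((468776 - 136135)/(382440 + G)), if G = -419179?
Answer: -36739/332641 ≈ -0.11045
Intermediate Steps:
1/((468776 - 136135)/(382440 + G)) = 1/((468776 - 136135)/(382440 - 419179)) = 1/(332641/(-36739)) = 1/(332641*(-1/36739)) = 1/(-332641/36739) = -36739/332641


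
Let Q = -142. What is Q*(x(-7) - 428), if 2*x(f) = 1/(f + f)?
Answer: 850935/14 ≈ 60781.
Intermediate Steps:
x(f) = 1/(4*f) (x(f) = 1/(2*(f + f)) = 1/(2*((2*f))) = (1/(2*f))/2 = 1/(4*f))
Q*(x(-7) - 428) = -142*((1/4)/(-7) - 428) = -142*((1/4)*(-1/7) - 428) = -142*(-1/28 - 428) = -142*(-11985/28) = 850935/14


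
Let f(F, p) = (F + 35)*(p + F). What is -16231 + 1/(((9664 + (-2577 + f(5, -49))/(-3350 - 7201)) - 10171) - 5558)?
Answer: -1038580765969/63987478 ≈ -16231.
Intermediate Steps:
f(F, p) = (35 + F)*(F + p)
-16231 + 1/(((9664 + (-2577 + f(5, -49))/(-3350 - 7201)) - 10171) - 5558) = -16231 + 1/(((9664 + (-2577 + (5**2 + 35*5 + 35*(-49) + 5*(-49)))/(-3350 - 7201)) - 10171) - 5558) = -16231 + 1/(((9664 + (-2577 + (25 + 175 - 1715 - 245))/(-10551)) - 10171) - 5558) = -16231 + 1/(((9664 + (-2577 - 1760)*(-1/10551)) - 10171) - 5558) = -16231 + 1/(((9664 - 4337*(-1/10551)) - 10171) - 5558) = -16231 + 1/(((9664 + 4337/10551) - 10171) - 5558) = -16231 + 1/((101969201/10551 - 10171) - 5558) = -16231 + 1/(-5345020/10551 - 5558) = -16231 + 1/(-63987478/10551) = -16231 - 10551/63987478 = -1038580765969/63987478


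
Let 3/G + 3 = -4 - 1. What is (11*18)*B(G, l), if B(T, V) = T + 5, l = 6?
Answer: 3663/4 ≈ 915.75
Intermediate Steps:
G = -3/8 (G = 3/(-3 + (-4 - 1)) = 3/(-3 - 5) = 3/(-8) = 3*(-⅛) = -3/8 ≈ -0.37500)
B(T, V) = 5 + T
(11*18)*B(G, l) = (11*18)*(5 - 3/8) = 198*(37/8) = 3663/4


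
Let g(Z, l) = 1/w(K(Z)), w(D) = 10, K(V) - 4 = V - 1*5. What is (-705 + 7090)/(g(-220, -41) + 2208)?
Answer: 63850/22081 ≈ 2.8916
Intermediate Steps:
K(V) = -1 + V (K(V) = 4 + (V - 1*5) = 4 + (V - 5) = 4 + (-5 + V) = -1 + V)
g(Z, l) = 1/10
(-705 + 7090)/(g(-220, -41) + 2208) = (-705 + 7090)/(1/10 + 2208) = 6385/(22081/10) = 6385*(10/22081) = 63850/22081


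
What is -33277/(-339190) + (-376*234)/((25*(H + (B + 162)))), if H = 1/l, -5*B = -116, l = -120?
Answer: -1331853191/70446910 ≈ -18.906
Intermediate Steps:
B = 116/5 (B = -⅕*(-116) = 116/5 ≈ 23.200)
H = -1/120 (H = 1/(-120) = -1/120 ≈ -0.0083333)
-33277/(-339190) + (-376*234)/((25*(H + (B + 162)))) = -33277/(-339190) + (-376*234)/((25*(-1/120 + (116/5 + 162)))) = -33277*(-1/339190) - 87984*1/(25*(-1/120 + 926/5)) = 311/3170 - 87984/(25*(22223/120)) = 311/3170 - 87984/111115/24 = 311/3170 - 87984*24/111115 = 311/3170 - 2111616/111115 = -1331853191/70446910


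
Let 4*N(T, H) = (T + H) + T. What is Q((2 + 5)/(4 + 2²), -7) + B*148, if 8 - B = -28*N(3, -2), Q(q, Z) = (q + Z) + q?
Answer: 21291/4 ≈ 5322.8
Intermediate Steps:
N(T, H) = T/2 + H/4 (N(T, H) = ((T + H) + T)/4 = ((H + T) + T)/4 = (H + 2*T)/4 = T/2 + H/4)
Q(q, Z) = Z + 2*q (Q(q, Z) = (Z + q) + q = Z + 2*q)
B = 36 (B = 8 - (-28)*((½)*3 + (¼)*(-2)) = 8 - (-28)*(3/2 - ½) = 8 - (-28) = 8 - 1*(-28) = 8 + 28 = 36)
Q((2 + 5)/(4 + 2²), -7) + B*148 = (-7 + 2*((2 + 5)/(4 + 2²))) + 36*148 = (-7 + 2*(7/(4 + 4))) + 5328 = (-7 + 2*(7/8)) + 5328 = (-7 + 7/4) + 5328 = -21/4 + 5328 = 21291/4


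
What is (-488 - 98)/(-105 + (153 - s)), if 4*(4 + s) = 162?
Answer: -1172/23 ≈ -50.957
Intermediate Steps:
s = 73/2 (s = -4 + (¼)*162 = -4 + 81/2 = 73/2 ≈ 36.500)
(-488 - 98)/(-105 + (153 - s)) = (-488 - 98)/(-105 + (153 - 1*73/2)) = -586/(-105 + (153 - 73/2)) = -586/(-105 + 233/2) = -586/23/2 = -586*2/23 = -1172/23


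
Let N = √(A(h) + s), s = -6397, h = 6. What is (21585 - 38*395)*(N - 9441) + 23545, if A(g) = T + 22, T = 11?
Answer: -62051030 + 13150*I*√1591 ≈ -6.2051e+7 + 5.2452e+5*I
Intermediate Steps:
A(g) = 33 (A(g) = 11 + 22 = 33)
N = 2*I*√1591 (N = √(33 - 6397) = √(-6364) = 2*I*√1591 ≈ 79.775*I)
(21585 - 38*395)*(N - 9441) + 23545 = (21585 - 38*395)*(2*I*√1591 - 9441) + 23545 = (21585 - 15010)*(-9441 + 2*I*√1591) + 23545 = 6575*(-9441 + 2*I*√1591) + 23545 = (-62074575 + 13150*I*√1591) + 23545 = -62051030 + 13150*I*√1591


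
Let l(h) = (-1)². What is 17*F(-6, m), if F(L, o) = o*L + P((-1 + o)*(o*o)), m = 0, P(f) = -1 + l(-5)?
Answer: 0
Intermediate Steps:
l(h) = 1
P(f) = 0 (P(f) = -1 + 1 = 0)
F(L, o) = L*o (F(L, o) = o*L + 0 = L*o + 0 = L*o)
17*F(-6, m) = 17*(-6*0) = 17*0 = 0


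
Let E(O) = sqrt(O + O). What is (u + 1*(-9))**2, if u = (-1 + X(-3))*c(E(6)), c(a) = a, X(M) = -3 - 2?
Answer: 513 + 216*sqrt(3) ≈ 887.12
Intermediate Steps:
E(O) = sqrt(2)*sqrt(O) (E(O) = sqrt(2*O) = sqrt(2)*sqrt(O))
X(M) = -5
u = -12*sqrt(3) (u = (-1 - 5)*(sqrt(2)*sqrt(6)) = -12*sqrt(3) ≈ -20.785)
(u + 1*(-9))**2 = (-12*sqrt(3) + 1*(-9))**2 = (-12*sqrt(3) - 9)**2 = (-9 - 12*sqrt(3))**2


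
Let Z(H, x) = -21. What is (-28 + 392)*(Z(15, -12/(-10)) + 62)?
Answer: 14924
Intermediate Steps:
(-28 + 392)*(Z(15, -12/(-10)) + 62) = (-28 + 392)*(-21 + 62) = 364*41 = 14924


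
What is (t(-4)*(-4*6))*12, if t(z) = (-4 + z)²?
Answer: -18432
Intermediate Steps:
(t(-4)*(-4*6))*12 = ((-4 - 4)²*(-4*6))*12 = ((-8)²*(-24))*12 = (64*(-24))*12 = -1536*12 = -18432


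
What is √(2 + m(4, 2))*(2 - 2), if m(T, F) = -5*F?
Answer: 0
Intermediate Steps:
√(2 + m(4, 2))*(2 - 2) = √(2 - 5*2)*(2 - 2) = √(2 - 10)*0 = √(-8)*0 = (2*I*√2)*0 = 0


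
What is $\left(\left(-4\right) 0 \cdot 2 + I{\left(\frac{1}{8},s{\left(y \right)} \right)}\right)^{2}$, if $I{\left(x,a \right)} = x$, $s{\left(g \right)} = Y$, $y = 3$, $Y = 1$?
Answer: $\frac{1}{64} \approx 0.015625$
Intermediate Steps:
$s{\left(g \right)} = 1$
$\left(\left(-4\right) 0 \cdot 2 + I{\left(\frac{1}{8},s{\left(y \right)} \right)}\right)^{2} = \left(\left(-4\right) 0 \cdot 2 + \frac{1}{8}\right)^{2} = \left(0 \cdot 2 + \frac{1}{8}\right)^{2} = \left(0 + \frac{1}{8}\right)^{2} = \left(\frac{1}{8}\right)^{2} = \frac{1}{64}$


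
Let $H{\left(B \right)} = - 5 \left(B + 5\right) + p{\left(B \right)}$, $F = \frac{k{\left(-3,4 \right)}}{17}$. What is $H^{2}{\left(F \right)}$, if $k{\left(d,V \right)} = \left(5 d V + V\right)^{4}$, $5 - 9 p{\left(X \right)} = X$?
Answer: $\frac{22739690573109904}{2601} \approx 8.7427 \cdot 10^{12}$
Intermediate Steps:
$p{\left(X \right)} = \frac{5}{9} - \frac{X}{9}$
$k{\left(d,V \right)} = \left(V + 5 V d\right)^{4}$ ($k{\left(d,V \right)} = \left(5 V d + V\right)^{4} = \left(V + 5 V d\right)^{4}$)
$F = \frac{9834496}{17}$ ($F = \frac{4^{4} \left(1 + 5 \left(-3\right)\right)^{4}}{17} = 256 \left(1 - 15\right)^{4} \cdot \frac{1}{17} = 256 \left(-14\right)^{4} \cdot \frac{1}{17} = 256 \cdot 38416 \cdot \frac{1}{17} = 9834496 \cdot \frac{1}{17} = \frac{9834496}{17} \approx 5.785 \cdot 10^{5}$)
$H{\left(B \right)} = - \frac{220}{9} - \frac{46 B}{9}$ ($H{\left(B \right)} = - 5 \left(B + 5\right) - \left(- \frac{5}{9} + \frac{B}{9}\right) = - 5 \left(5 + B\right) - \left(- \frac{5}{9} + \frac{B}{9}\right) = \left(-25 - 5 B\right) - \left(- \frac{5}{9} + \frac{B}{9}\right) = - \frac{220}{9} - \frac{46 B}{9}$)
$H^{2}{\left(F \right)} = \left(- \frac{220}{9} - \frac{452386816}{153}\right)^{2} = \left(- \frac{150796852}{51}\right)^{2} = \frac{22739690573109904}{2601}$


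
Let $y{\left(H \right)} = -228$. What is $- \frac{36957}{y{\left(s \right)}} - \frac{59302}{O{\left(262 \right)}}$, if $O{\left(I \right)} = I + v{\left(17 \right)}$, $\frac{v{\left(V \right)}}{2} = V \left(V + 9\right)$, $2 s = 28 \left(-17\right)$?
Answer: $\frac{4805311}{43548} \approx 110.35$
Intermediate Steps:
$s = -238$ ($s = \frac{28 \left(-17\right)}{2} = \frac{1}{2} \left(-476\right) = -238$)
$v{\left(V \right)} = 2 V \left(9 + V\right)$ ($v{\left(V \right)} = 2 V \left(V + 9\right) = 2 V \left(9 + V\right)$)
$O{\left(I \right)} = 884 + I$ ($O{\left(I \right)} = I + 2 \cdot 17 \left(9 + 17\right) = I + 2 \cdot 17 \cdot 26 = I + 884 = 884 + I$)
$- \frac{36957}{y{\left(s \right)}} - \frac{59302}{O{\left(262 \right)}} = - \frac{36957}{-228} - \frac{59302}{884 + 262} = \left(-36957\right) \left(- \frac{1}{228}\right) - \frac{59302}{1146} = \frac{12319}{76} - \frac{29651}{573} = \frac{4805311}{43548}$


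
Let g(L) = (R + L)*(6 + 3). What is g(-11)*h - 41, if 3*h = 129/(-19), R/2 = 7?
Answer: -1940/19 ≈ -102.11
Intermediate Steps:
R = 14 (R = 2*7 = 14)
h = -43/19 (h = (129/(-19))/3 = (129*(-1/19))/3 = (⅓)*(-129/19) = -43/19 ≈ -2.2632)
g(L) = 126 + 9*L (g(L) = (14 + L)*(6 + 3) = (14 + L)*9 = 126 + 9*L)
g(-11)*h - 41 = (126 + 9*(-11))*(-43/19) - 41 = (126 - 99)*(-43/19) - 41 = 27*(-43/19) - 41 = -1161/19 - 41 = -1940/19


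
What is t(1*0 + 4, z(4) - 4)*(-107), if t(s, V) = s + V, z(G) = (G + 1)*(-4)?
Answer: 2140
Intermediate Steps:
z(G) = -4 - 4*G (z(G) = (1 + G)*(-4) = -4 - 4*G)
t(s, V) = V + s
t(1*0 + 4, z(4) - 4)*(-107) = (((-4 - 4*4) - 4) + (1*0 + 4))*(-107) = (((-4 - 16) - 4) + (0 + 4))*(-107) = ((-20 - 4) + 4)*(-107) = (-24 + 4)*(-107) = -20*(-107) = 2140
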